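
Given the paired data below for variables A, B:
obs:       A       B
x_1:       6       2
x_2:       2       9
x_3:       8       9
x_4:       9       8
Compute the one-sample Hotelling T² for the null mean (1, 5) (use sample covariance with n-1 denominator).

Step 1 — sample mean vector:
  mean(A) = (6 + 2 + 8 + 9) / 4 = 25/4 = 6.25
  mean(B) = (2 + 9 + 9 + 8) / 4 = 28/4 = 7
  x̄ = (6.25, 7),  deviation x̄ - mu_0 = (6.25, 7) - (1, 5) = (5.25, 2).

Step 2 — sample covariance matrix, S[i,j] = (1/(n-1)) · Σ_k (x_{k,i} - mean_i) · (x_{k,j} - mean_j), divisor n-1 = 3:
  S[A,A] = ((-0.25)·(-0.25) + (-4.25)·(-4.25) + (1.75)·(1.75) + (2.75)·(2.75)) / 3 = 28.75/3 = 9.5833
  S[A,B] = ((-0.25)·(-5) + (-4.25)·(2) + (1.75)·(2) + (2.75)·(1)) / 3 = -1/3 = -0.3333
  S[B,B] = ((-5)·(-5) + (2)·(2) + (2)·(2) + (1)·(1)) / 3 = 34/3 = 11.3333
  S = [[9.5833, -0.3333],
 [-0.3333, 11.3333]].

Step 3 — invert S. det(S) = 9.5833·11.3333 - (-0.3333)² = 108.5.
  S^{-1} = (1/det) · [[d, -b], [-b, a]] = [[0.1045, 0.0031],
 [0.0031, 0.0883]].

Step 4 — quadratic form (x̄ - mu_0)^T · S^{-1} · (x̄ - mu_0):
  S^{-1} · (x̄ - mu_0) = (0.5545, 0.1928),
  (x̄ - mu_0)^T · [...] = (5.25)·(0.5545) + (2)·(0.1928) = 3.2969.

Step 5 — scale by n: T² = 4 · 3.2969 = 13.1874.

T² ≈ 13.1874


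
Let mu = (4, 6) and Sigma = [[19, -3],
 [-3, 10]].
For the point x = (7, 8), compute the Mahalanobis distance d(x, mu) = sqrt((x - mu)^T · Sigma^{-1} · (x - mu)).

Step 1 — centre the observation: (x - mu) = (3, 2).

Step 2 — invert Sigma. det(Sigma) = 19·10 - (-3)² = 181.
  Sigma^{-1} = (1/det) · [[d, -b], [-b, a]] = [[0.0552, 0.0166],
 [0.0166, 0.105]].

Step 3 — form the quadratic (x - mu)^T · Sigma^{-1} · (x - mu):
  Sigma^{-1} · (x - mu) = (0.1989, 0.2597).
  (x - mu)^T · [Sigma^{-1} · (x - mu)] = (3)·(0.1989) + (2)·(0.2597) = 1.116.

Step 4 — take square root: d = √(1.116) ≈ 1.0564.

d(x, mu) = √(1.116) ≈ 1.0564


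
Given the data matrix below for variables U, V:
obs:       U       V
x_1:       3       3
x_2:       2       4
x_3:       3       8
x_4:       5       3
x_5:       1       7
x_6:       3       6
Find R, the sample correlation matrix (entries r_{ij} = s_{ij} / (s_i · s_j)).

Step 1 — column means:
  mean(U) = (3 + 2 + 3 + 5 + 1 + 3) / 6 = 17/6 = 2.8333
  mean(V) = (3 + 4 + 8 + 3 + 7 + 6) / 6 = 31/6 = 5.1667

Step 2 — sample variances and covariances s[i,j] = (1/(n-1)) · Σ_k (x_{k,i} - mean_i) · (x_{k,j} - mean_j), with n-1 = 5:
  s[U,U] = ((0.1667)·(0.1667) + (-0.8333)·(-0.8333) + (0.1667)·(0.1667) + (2.1667)·(2.1667) + (-1.8333)·(-1.8333) + (0.1667)·(0.1667)) / 5 = 8.8333/5 = 1.7667
  s[U,V] = ((0.1667)·(-2.1667) + (-0.8333)·(-1.1667) + (0.1667)·(2.8333) + (2.1667)·(-2.1667) + (-1.8333)·(1.8333) + (0.1667)·(0.8333)) / 5 = -6.8333/5 = -1.3667
  s[V,V] = ((-2.1667)·(-2.1667) + (-1.1667)·(-1.1667) + (2.8333)·(2.8333) + (-2.1667)·(-2.1667) + (1.8333)·(1.8333) + (0.8333)·(0.8333)) / 5 = 22.8333/5 = 4.5667
  Sample standard deviations s_i = √(s[i,i]):
  s(U) = √(1.7667) = 1.3292
  s(V) = √(4.5667) = 2.137

Step 3 — r_{ij} = s_{ij} / (s_i · s_j):
  r[U,U] = 1 (diagonal).
  r[U,V] = -1.3667 / (1.3292 · 2.137) = -1.3667 / 2.8404 = -0.4812
  r[V,V] = 1 (diagonal).

R is symmetric with unit diagonal. Assembling:

R = [[1, -0.4812],
 [-0.4812, 1]]


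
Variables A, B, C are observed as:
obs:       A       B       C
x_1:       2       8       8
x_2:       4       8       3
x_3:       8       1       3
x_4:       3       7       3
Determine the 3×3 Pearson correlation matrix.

Step 1 — column means:
  mean(A) = (2 + 4 + 8 + 3) / 4 = 17/4 = 4.25
  mean(B) = (8 + 8 + 1 + 7) / 4 = 24/4 = 6
  mean(C) = (8 + 3 + 3 + 3) / 4 = 17/4 = 4.25

Step 2 — sample variances and covariances s[i,j] = (1/(n-1)) · Σ_k (x_{k,i} - mean_i) · (x_{k,j} - mean_j), with n-1 = 3:
  s[A,A] = ((-2.25)·(-2.25) + (-0.25)·(-0.25) + (3.75)·(3.75) + (-1.25)·(-1.25)) / 3 = 20.75/3 = 6.9167
  s[A,B] = ((-2.25)·(2) + (-0.25)·(2) + (3.75)·(-5) + (-1.25)·(1)) / 3 = -25/3 = -8.3333
  s[A,C] = ((-2.25)·(3.75) + (-0.25)·(-1.25) + (3.75)·(-1.25) + (-1.25)·(-1.25)) / 3 = -11.25/3 = -3.75
  s[B,B] = ((2)·(2) + (2)·(2) + (-5)·(-5) + (1)·(1)) / 3 = 34/3 = 11.3333
  s[B,C] = ((2)·(3.75) + (2)·(-1.25) + (-5)·(-1.25) + (1)·(-1.25)) / 3 = 10/3 = 3.3333
  s[C,C] = ((3.75)·(3.75) + (-1.25)·(-1.25) + (-1.25)·(-1.25) + (-1.25)·(-1.25)) / 3 = 18.75/3 = 6.25
  Sample standard deviations s_i = √(s[i,i]):
  s(A) = √(6.9167) = 2.63
  s(B) = √(11.3333) = 3.3665
  s(C) = √(6.25) = 2.5

Step 3 — r_{ij} = s_{ij} / (s_i · s_j):
  r[A,A] = 1 (diagonal).
  r[A,B] = -8.3333 / (2.63 · 3.3665) = -8.3333 / 8.8537 = -0.9412
  r[A,C] = -3.75 / (2.63 · 2.5) = -3.75 / 6.5749 = -0.5704
  r[B,B] = 1 (diagonal).
  r[B,C] = 3.3333 / (3.3665 · 2.5) = 3.3333 / 8.4163 = 0.3961
  r[C,C] = 1 (diagonal).

R is symmetric with unit diagonal. Assembling:

R = [[1, -0.9412, -0.5704],
 [-0.9412, 1, 0.3961],
 [-0.5704, 0.3961, 1]]


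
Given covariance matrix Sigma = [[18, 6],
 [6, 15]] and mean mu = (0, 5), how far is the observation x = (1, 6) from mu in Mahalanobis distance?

Step 1 — centre the observation: (x - mu) = (1, 1).

Step 2 — invert Sigma. det(Sigma) = 18·15 - (6)² = 234.
  Sigma^{-1} = (1/det) · [[d, -b], [-b, a]] = [[0.0641, -0.0256],
 [-0.0256, 0.0769]].

Step 3 — form the quadratic (x - mu)^T · Sigma^{-1} · (x - mu):
  Sigma^{-1} · (x - mu) = (0.0385, 0.0513).
  (x - mu)^T · [Sigma^{-1} · (x - mu)] = (1)·(0.0385) + (1)·(0.0513) = 0.0897.

Step 4 — take square root: d = √(0.0897) ≈ 0.2996.

d(x, mu) = √(0.0897) ≈ 0.2996


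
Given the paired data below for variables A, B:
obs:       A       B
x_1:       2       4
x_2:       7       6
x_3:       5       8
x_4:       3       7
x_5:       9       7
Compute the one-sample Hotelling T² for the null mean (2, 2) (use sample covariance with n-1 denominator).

Step 1 — sample mean vector:
  mean(A) = (2 + 7 + 5 + 3 + 9) / 5 = 26/5 = 5.2
  mean(B) = (4 + 6 + 8 + 7 + 7) / 5 = 32/5 = 6.4
  x̄ = (5.2, 6.4),  deviation x̄ - mu_0 = (5.2, 6.4) - (2, 2) = (3.2, 4.4).

Step 2 — sample covariance matrix, S[i,j] = (1/(n-1)) · Σ_k (x_{k,i} - mean_i) · (x_{k,j} - mean_j), divisor n-1 = 4:
  S[A,A] = ((-3.2)·(-3.2) + (1.8)·(1.8) + (-0.2)·(-0.2) + (-2.2)·(-2.2) + (3.8)·(3.8)) / 4 = 32.8/4 = 8.2
  S[A,B] = ((-3.2)·(-2.4) + (1.8)·(-0.4) + (-0.2)·(1.6) + (-2.2)·(0.6) + (3.8)·(0.6)) / 4 = 7.6/4 = 1.9
  S[B,B] = ((-2.4)·(-2.4) + (-0.4)·(-0.4) + (1.6)·(1.6) + (0.6)·(0.6) + (0.6)·(0.6)) / 4 = 9.2/4 = 2.3
  S = [[8.2, 1.9],
 [1.9, 2.3]].

Step 3 — invert S. det(S) = 8.2·2.3 - (1.9)² = 15.25.
  S^{-1} = (1/det) · [[d, -b], [-b, a]] = [[0.1508, -0.1246],
 [-0.1246, 0.5377]].

Step 4 — quadratic form (x̄ - mu_0)^T · S^{-1} · (x̄ - mu_0):
  S^{-1} · (x̄ - mu_0) = (-0.0656, 1.9672),
  (x̄ - mu_0)^T · [...] = (3.2)·(-0.0656) + (4.4)·(1.9672) = 8.4459.

Step 5 — scale by n: T² = 5 · 8.4459 = 42.2295.

T² ≈ 42.2295


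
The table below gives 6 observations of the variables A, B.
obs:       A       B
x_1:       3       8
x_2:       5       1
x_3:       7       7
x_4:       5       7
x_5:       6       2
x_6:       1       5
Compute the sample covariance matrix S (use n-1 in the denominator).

Step 1 — column means:
  mean(A) = (3 + 5 + 7 + 5 + 6 + 1) / 6 = 27/6 = 4.5
  mean(B) = (8 + 1 + 7 + 7 + 2 + 5) / 6 = 30/6 = 5

Step 2 — sample covariance S[i,j] = (1/(n-1)) · Σ_k (x_{k,i} - mean_i) · (x_{k,j} - mean_j), with n-1 = 5.
  S[A,A] = ((-1.5)·(-1.5) + (0.5)·(0.5) + (2.5)·(2.5) + (0.5)·(0.5) + (1.5)·(1.5) + (-3.5)·(-3.5)) / 5 = 23.5/5 = 4.7
  S[A,B] = ((-1.5)·(3) + (0.5)·(-4) + (2.5)·(2) + (0.5)·(2) + (1.5)·(-3) + (-3.5)·(0)) / 5 = -5/5 = -1
  S[B,B] = ((3)·(3) + (-4)·(-4) + (2)·(2) + (2)·(2) + (-3)·(-3) + (0)·(0)) / 5 = 42/5 = 8.4

S is symmetric (S[j,i] = S[i,j]). Assembling:

S = [[4.7, -1],
 [-1, 8.4]]


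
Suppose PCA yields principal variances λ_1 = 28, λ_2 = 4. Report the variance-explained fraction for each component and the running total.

Step 1 — total variance = trace(Sigma) = Σ λ_i = 28 + 4 = 32.

Step 2 — fraction explained by component i = λ_i / Σ λ:
  PC1: 28/32 = 0.875
  PC2: 4/32 = 0.125

Step 3 — cumulative fraction after k components = (λ_1 + ... + λ_k) / Σ λ:
  k = 1: 28/32 = 0.875
  k = 2: (28 + 4)/32 = 32/32 = 1

Summary (fraction, with percent):

explained: PC1 0.875 (87.5%), PC2 0.125 (12.5%);  cumulative: 0.875, 1


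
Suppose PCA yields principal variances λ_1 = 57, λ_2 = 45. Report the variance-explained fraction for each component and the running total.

Step 1 — total variance = trace(Sigma) = Σ λ_i = 57 + 45 = 102.

Step 2 — fraction explained by component i = λ_i / Σ λ:
  PC1: 57/102 = 0.5588
  PC2: 45/102 = 0.4412

Step 3 — cumulative fraction after k components = (λ_1 + ... + λ_k) / Σ λ:
  k = 1: 57/102 = 0.5588
  k = 2: (57 + 45)/102 = 102/102 = 1

Summary (fraction, with percent):

explained: PC1 0.5588 (55.88%), PC2 0.4412 (44.12%);  cumulative: 0.5588, 1


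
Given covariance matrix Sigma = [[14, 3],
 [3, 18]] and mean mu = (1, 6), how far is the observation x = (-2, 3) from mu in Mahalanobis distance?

Step 1 — centre the observation: (x - mu) = (-3, -3).

Step 2 — invert Sigma. det(Sigma) = 14·18 - (3)² = 243.
  Sigma^{-1} = (1/det) · [[d, -b], [-b, a]] = [[0.0741, -0.0123],
 [-0.0123, 0.0576]].

Step 3 — form the quadratic (x - mu)^T · Sigma^{-1} · (x - mu):
  Sigma^{-1} · (x - mu) = (-0.1852, -0.1358).
  (x - mu)^T · [Sigma^{-1} · (x - mu)] = (-3)·(-0.1852) + (-3)·(-0.1358) = 0.963.

Step 4 — take square root: d = √(0.963) ≈ 0.9813.

d(x, mu) = √(0.963) ≈ 0.9813


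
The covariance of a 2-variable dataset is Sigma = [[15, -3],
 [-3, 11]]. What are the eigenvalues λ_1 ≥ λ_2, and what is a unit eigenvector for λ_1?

Step 1 — characteristic polynomial of 2×2 Sigma:
  det(Sigma - λI) = λ² - trace · λ + det = 0.
  trace = 15 + 11 = 26, det = 15·11 - (-3)² = 156.
Step 2 — discriminant:
  Δ = trace² - 4·det = 676 - 624 = 52.
Step 3 — eigenvalues:
  λ = (trace ± √Δ)/2 = (26 ± 7.2111)/2,
  λ_1 = 16.6056,  λ_2 = 9.3944.

Step 4 — unit eigenvector for λ_1: solve (Sigma - λ_1 I)v = 0. First row:
  (15 - 16.6056)·v_x + (-3)·v_y = 0, i.e. (-1.6056)·v_x + (-3)·v_y = 0,
  so v ∝ (b, λ_1 - a) = (-3, 1.6056); multiply by -1 so the first entry is positive: u = (3, -1.6056).
  ||u|| = √((3)² + (-1.6056)²) = √(11.5778) ≈ 3.4026,
  v_1 = u/||u|| ≈ (0.8817, -0.4719) (||v_1|| = 1).

λ_1 = 16.6056,  λ_2 = 9.3944;  v_1 ≈ (0.8817, -0.4719)


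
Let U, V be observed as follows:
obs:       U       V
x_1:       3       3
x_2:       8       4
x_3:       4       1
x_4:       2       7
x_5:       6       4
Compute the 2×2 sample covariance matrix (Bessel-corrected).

Step 1 — column means:
  mean(U) = (3 + 8 + 4 + 2 + 6) / 5 = 23/5 = 4.6
  mean(V) = (3 + 4 + 1 + 7 + 4) / 5 = 19/5 = 3.8

Step 2 — sample covariance S[i,j] = (1/(n-1)) · Σ_k (x_{k,i} - mean_i) · (x_{k,j} - mean_j), with n-1 = 4.
  S[U,U] = ((-1.6)·(-1.6) + (3.4)·(3.4) + (-0.6)·(-0.6) + (-2.6)·(-2.6) + (1.4)·(1.4)) / 4 = 23.2/4 = 5.8
  S[U,V] = ((-1.6)·(-0.8) + (3.4)·(0.2) + (-0.6)·(-2.8) + (-2.6)·(3.2) + (1.4)·(0.2)) / 4 = -4.4/4 = -1.1
  S[V,V] = ((-0.8)·(-0.8) + (0.2)·(0.2) + (-2.8)·(-2.8) + (3.2)·(3.2) + (0.2)·(0.2)) / 4 = 18.8/4 = 4.7

S is symmetric (S[j,i] = S[i,j]). Assembling:

S = [[5.8, -1.1],
 [-1.1, 4.7]]


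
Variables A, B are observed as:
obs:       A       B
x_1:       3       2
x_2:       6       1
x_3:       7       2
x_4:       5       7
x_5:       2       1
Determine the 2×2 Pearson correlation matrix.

Step 1 — column means:
  mean(A) = (3 + 6 + 7 + 5 + 2) / 5 = 23/5 = 4.6
  mean(B) = (2 + 1 + 2 + 7 + 1) / 5 = 13/5 = 2.6

Step 2 — sample variances and covariances s[i,j] = (1/(n-1)) · Σ_k (x_{k,i} - mean_i) · (x_{k,j} - mean_j), with n-1 = 4:
  s[A,A] = ((-1.6)·(-1.6) + (1.4)·(1.4) + (2.4)·(2.4) + (0.4)·(0.4) + (-2.6)·(-2.6)) / 4 = 17.2/4 = 4.3
  s[A,B] = ((-1.6)·(-0.6) + (1.4)·(-1.6) + (2.4)·(-0.6) + (0.4)·(4.4) + (-2.6)·(-1.6)) / 4 = 3.2/4 = 0.8
  s[B,B] = ((-0.6)·(-0.6) + (-1.6)·(-1.6) + (-0.6)·(-0.6) + (4.4)·(4.4) + (-1.6)·(-1.6)) / 4 = 25.2/4 = 6.3
  Sample standard deviations s_i = √(s[i,i]):
  s(A) = √(4.3) = 2.0736
  s(B) = √(6.3) = 2.51

Step 3 — r_{ij} = s_{ij} / (s_i · s_j):
  r[A,A] = 1 (diagonal).
  r[A,B] = 0.8 / (2.0736 · 2.51) = 0.8 / 5.2048 = 0.1537
  r[B,B] = 1 (diagonal).

R is symmetric with unit diagonal. Assembling:

R = [[1, 0.1537],
 [0.1537, 1]]


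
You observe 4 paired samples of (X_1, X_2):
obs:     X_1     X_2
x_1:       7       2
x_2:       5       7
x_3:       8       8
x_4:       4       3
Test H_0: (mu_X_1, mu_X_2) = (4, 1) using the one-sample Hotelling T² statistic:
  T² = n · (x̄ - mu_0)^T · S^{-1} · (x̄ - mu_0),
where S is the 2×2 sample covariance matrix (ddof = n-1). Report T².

Step 1 — sample mean vector:
  mean(X_1) = (7 + 5 + 8 + 4) / 4 = 24/4 = 6
  mean(X_2) = (2 + 7 + 8 + 3) / 4 = 20/4 = 5
  x̄ = (6, 5),  deviation x̄ - mu_0 = (6, 5) - (4, 1) = (2, 4).

Step 2 — sample covariance matrix, S[i,j] = (1/(n-1)) · Σ_k (x_{k,i} - mean_i) · (x_{k,j} - mean_j), divisor n-1 = 3:
  S[X_1,X_1] = ((1)·(1) + (-1)·(-1) + (2)·(2) + (-2)·(-2)) / 3 = 10/3 = 3.3333
  S[X_1,X_2] = ((1)·(-3) + (-1)·(2) + (2)·(3) + (-2)·(-2)) / 3 = 5/3 = 1.6667
  S[X_2,X_2] = ((-3)·(-3) + (2)·(2) + (3)·(3) + (-2)·(-2)) / 3 = 26/3 = 8.6667
  S = [[3.3333, 1.6667],
 [1.6667, 8.6667]].

Step 3 — invert S. det(S) = 3.3333·8.6667 - (1.6667)² = 26.1111.
  S^{-1} = (1/det) · [[d, -b], [-b, a]] = [[0.3319, -0.0638],
 [-0.0638, 0.1277]].

Step 4 — quadratic form (x̄ - mu_0)^T · S^{-1} · (x̄ - mu_0):
  S^{-1} · (x̄ - mu_0) = (0.4085, 0.383),
  (x̄ - mu_0)^T · [...] = (2)·(0.4085) + (4)·(0.383) = 2.3489.

Step 5 — scale by n: T² = 4 · 2.3489 = 9.3957.

T² ≈ 9.3957


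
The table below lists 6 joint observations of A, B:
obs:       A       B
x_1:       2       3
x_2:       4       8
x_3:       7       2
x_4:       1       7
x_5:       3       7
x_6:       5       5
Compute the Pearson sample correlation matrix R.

Step 1 — column means:
  mean(A) = (2 + 4 + 7 + 1 + 3 + 5) / 6 = 22/6 = 3.6667
  mean(B) = (3 + 8 + 2 + 7 + 7 + 5) / 6 = 32/6 = 5.3333

Step 2 — sample variances and covariances s[i,j] = (1/(n-1)) · Σ_k (x_{k,i} - mean_i) · (x_{k,j} - mean_j), with n-1 = 5:
  s[A,A] = ((-1.6667)·(-1.6667) + (0.3333)·(0.3333) + (3.3333)·(3.3333) + (-2.6667)·(-2.6667) + (-0.6667)·(-0.6667) + (1.3333)·(1.3333)) / 5 = 23.3333/5 = 4.6667
  s[A,B] = ((-1.6667)·(-2.3333) + (0.3333)·(2.6667) + (3.3333)·(-3.3333) + (-2.6667)·(1.6667) + (-0.6667)·(1.6667) + (1.3333)·(-0.3333)) / 5 = -12.3333/5 = -2.4667
  s[B,B] = ((-2.3333)·(-2.3333) + (2.6667)·(2.6667) + (-3.3333)·(-3.3333) + (1.6667)·(1.6667) + (1.6667)·(1.6667) + (-0.3333)·(-0.3333)) / 5 = 29.3333/5 = 5.8667
  Sample standard deviations s_i = √(s[i,i]):
  s(A) = √(4.6667) = 2.1602
  s(B) = √(5.8667) = 2.4221

Step 3 — r_{ij} = s_{ij} / (s_i · s_j):
  r[A,A] = 1 (diagonal).
  r[A,B] = -2.4667 / (2.1602 · 2.4221) = -2.4667 / 5.2324 = -0.4714
  r[B,B] = 1 (diagonal).

R is symmetric with unit diagonal. Assembling:

R = [[1, -0.4714],
 [-0.4714, 1]]


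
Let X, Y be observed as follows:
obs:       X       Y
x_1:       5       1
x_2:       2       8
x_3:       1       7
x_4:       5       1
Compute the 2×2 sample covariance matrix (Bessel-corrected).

Step 1 — column means:
  mean(X) = (5 + 2 + 1 + 5) / 4 = 13/4 = 3.25
  mean(Y) = (1 + 8 + 7 + 1) / 4 = 17/4 = 4.25

Step 2 — sample covariance S[i,j] = (1/(n-1)) · Σ_k (x_{k,i} - mean_i) · (x_{k,j} - mean_j), with n-1 = 3.
  S[X,X] = ((1.75)·(1.75) + (-1.25)·(-1.25) + (-2.25)·(-2.25) + (1.75)·(1.75)) / 3 = 12.75/3 = 4.25
  S[X,Y] = ((1.75)·(-3.25) + (-1.25)·(3.75) + (-2.25)·(2.75) + (1.75)·(-3.25)) / 3 = -22.25/3 = -7.4167
  S[Y,Y] = ((-3.25)·(-3.25) + (3.75)·(3.75) + (2.75)·(2.75) + (-3.25)·(-3.25)) / 3 = 42.75/3 = 14.25

S is symmetric (S[j,i] = S[i,j]). Assembling:

S = [[4.25, -7.4167],
 [-7.4167, 14.25]]


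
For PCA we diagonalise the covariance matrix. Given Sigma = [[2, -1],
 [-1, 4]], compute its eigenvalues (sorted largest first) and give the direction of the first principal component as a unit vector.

Step 1 — characteristic polynomial of 2×2 Sigma:
  det(Sigma - λI) = λ² - trace · λ + det = 0.
  trace = 2 + 4 = 6, det = 2·4 - (-1)² = 7.
Step 2 — discriminant:
  Δ = trace² - 4·det = 36 - 28 = 8.
Step 3 — eigenvalues:
  λ = (trace ± √Δ)/2 = (6 ± 2.8284)/2,
  λ_1 = 4.4142,  λ_2 = 1.5858.

Step 4 — unit eigenvector for λ_1: solve (Sigma - λ_1 I)v = 0. First row:
  (2 - 4.4142)·v_x + (-1)·v_y = 0, i.e. (-2.4142)·v_x + (-1)·v_y = 0,
  so v ∝ (b, λ_1 - a) = (-1, 2.4142); multiply by -1 so the first entry is positive: u = (1, -2.4142).
  ||u|| = √((1)² + (-2.4142)²) = √(6.8284) ≈ 2.6131,
  v_1 = u/||u|| ≈ (0.3827, -0.9239) (||v_1|| = 1).

λ_1 = 4.4142,  λ_2 = 1.5858;  v_1 ≈ (0.3827, -0.9239)


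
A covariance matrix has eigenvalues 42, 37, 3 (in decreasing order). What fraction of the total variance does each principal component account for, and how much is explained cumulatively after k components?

Step 1 — total variance = trace(Sigma) = Σ λ_i = 42 + 37 + 3 = 82.

Step 2 — fraction explained by component i = λ_i / Σ λ:
  PC1: 42/82 = 0.5122
  PC2: 37/82 = 0.4512
  PC3: 3/82 = 0.0366

Step 3 — cumulative fraction after k components = (λ_1 + ... + λ_k) / Σ λ:
  k = 1: 42/82 = 0.5122
  k = 2: (42 + 37)/82 = 79/82 = 0.9634
  k = 3: (42 + 37 + 3)/82 = 82/82 = 1

Summary (fraction, with percent):

explained: PC1 0.5122 (51.22%), PC2 0.4512 (45.12%), PC3 0.0366 (3.66%);  cumulative: 0.5122, 0.9634, 1


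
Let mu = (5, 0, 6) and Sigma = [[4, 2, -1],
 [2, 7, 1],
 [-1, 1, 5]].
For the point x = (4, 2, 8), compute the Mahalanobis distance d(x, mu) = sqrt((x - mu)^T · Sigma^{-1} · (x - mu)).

Step 1 — centre the observation: (x - mu) = (-1, 2, 2).

Step 2 — invert Sigma (cofactor / det for 3×3, or solve directly):
  Sigma^{-1} = [[0.3238, -0.1048, 0.0857],
 [-0.1048, 0.181, -0.0571],
 [0.0857, -0.0571, 0.2286]].

Step 3 — form the quadratic (x - mu)^T · Sigma^{-1} · (x - mu):
  Sigma^{-1} · (x - mu) = (-0.3619, 0.3524, 0.2571).
  (x - mu)^T · [Sigma^{-1} · (x - mu)] = (-1)·(-0.3619) + (2)·(0.3524) + (2)·(0.2571) = 1.581.

Step 4 — take square root: d = √(1.581) ≈ 1.2574.

d(x, mu) = √(1.581) ≈ 1.2574


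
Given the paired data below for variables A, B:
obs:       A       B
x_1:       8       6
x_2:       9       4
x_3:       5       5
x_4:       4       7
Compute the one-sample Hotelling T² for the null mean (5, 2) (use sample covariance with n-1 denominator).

Step 1 — sample mean vector:
  mean(A) = (8 + 9 + 5 + 4) / 4 = 26/4 = 6.5
  mean(B) = (6 + 4 + 5 + 7) / 4 = 22/4 = 5.5
  x̄ = (6.5, 5.5),  deviation x̄ - mu_0 = (6.5, 5.5) - (5, 2) = (1.5, 3.5).

Step 2 — sample covariance matrix, S[i,j] = (1/(n-1)) · Σ_k (x_{k,i} - mean_i) · (x_{k,j} - mean_j), divisor n-1 = 3:
  S[A,A] = ((1.5)·(1.5) + (2.5)·(2.5) + (-1.5)·(-1.5) + (-2.5)·(-2.5)) / 3 = 17/3 = 5.6667
  S[A,B] = ((1.5)·(0.5) + (2.5)·(-1.5) + (-1.5)·(-0.5) + (-2.5)·(1.5)) / 3 = -6/3 = -2
  S[B,B] = ((0.5)·(0.5) + (-1.5)·(-1.5) + (-0.5)·(-0.5) + (1.5)·(1.5)) / 3 = 5/3 = 1.6667
  S = [[5.6667, -2],
 [-2, 1.6667]].

Step 3 — invert S. det(S) = 5.6667·1.6667 - (-2)² = 5.4444.
  S^{-1} = (1/det) · [[d, -b], [-b, a]] = [[0.3061, 0.3673],
 [0.3673, 1.0408]].

Step 4 — quadratic form (x̄ - mu_0)^T · S^{-1} · (x̄ - mu_0):
  S^{-1} · (x̄ - mu_0) = (1.7449, 4.1939),
  (x̄ - mu_0)^T · [...] = (1.5)·(1.7449) + (3.5)·(4.1939) = 17.2959.

Step 5 — scale by n: T² = 4 · 17.2959 = 69.1837.

T² ≈ 69.1837


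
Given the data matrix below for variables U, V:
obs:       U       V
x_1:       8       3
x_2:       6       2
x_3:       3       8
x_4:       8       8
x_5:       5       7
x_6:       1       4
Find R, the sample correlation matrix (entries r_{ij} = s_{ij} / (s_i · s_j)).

Step 1 — column means:
  mean(U) = (8 + 6 + 3 + 8 + 5 + 1) / 6 = 31/6 = 5.1667
  mean(V) = (3 + 2 + 8 + 8 + 7 + 4) / 6 = 32/6 = 5.3333

Step 2 — sample variances and covariances s[i,j] = (1/(n-1)) · Σ_k (x_{k,i} - mean_i) · (x_{k,j} - mean_j), with n-1 = 5:
  s[U,U] = ((2.8333)·(2.8333) + (0.8333)·(0.8333) + (-2.1667)·(-2.1667) + (2.8333)·(2.8333) + (-0.1667)·(-0.1667) + (-4.1667)·(-4.1667)) / 5 = 38.8333/5 = 7.7667
  s[U,V] = ((2.8333)·(-2.3333) + (0.8333)·(-3.3333) + (-2.1667)·(2.6667) + (2.8333)·(2.6667) + (-0.1667)·(1.6667) + (-4.1667)·(-1.3333)) / 5 = -2.3333/5 = -0.4667
  s[V,V] = ((-2.3333)·(-2.3333) + (-3.3333)·(-3.3333) + (2.6667)·(2.6667) + (2.6667)·(2.6667) + (1.6667)·(1.6667) + (-1.3333)·(-1.3333)) / 5 = 35.3333/5 = 7.0667
  Sample standard deviations s_i = √(s[i,i]):
  s(U) = √(7.7667) = 2.7869
  s(V) = √(7.0667) = 2.6583

Step 3 — r_{ij} = s_{ij} / (s_i · s_j):
  r[U,U] = 1 (diagonal).
  r[U,V] = -0.4667 / (2.7869 · 2.6583) = -0.4667 / 7.4084 = -0.063
  r[V,V] = 1 (diagonal).

R is symmetric with unit diagonal. Assembling:

R = [[1, -0.063],
 [-0.063, 1]]


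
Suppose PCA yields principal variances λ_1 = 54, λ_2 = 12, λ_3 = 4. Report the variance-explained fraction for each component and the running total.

Step 1 — total variance = trace(Sigma) = Σ λ_i = 54 + 12 + 4 = 70.

Step 2 — fraction explained by component i = λ_i / Σ λ:
  PC1: 54/70 = 0.7714
  PC2: 12/70 = 0.1714
  PC3: 4/70 = 0.0571

Step 3 — cumulative fraction after k components = (λ_1 + ... + λ_k) / Σ λ:
  k = 1: 54/70 = 0.7714
  k = 2: (54 + 12)/70 = 66/70 = 0.9429
  k = 3: (54 + 12 + 4)/70 = 70/70 = 1

Summary (fraction, with percent):

explained: PC1 0.7714 (77.14%), PC2 0.1714 (17.14%), PC3 0.0571 (5.71%);  cumulative: 0.7714, 0.9429, 1


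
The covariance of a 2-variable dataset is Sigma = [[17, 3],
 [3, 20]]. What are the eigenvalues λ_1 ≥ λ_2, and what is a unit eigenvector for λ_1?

Step 1 — characteristic polynomial of 2×2 Sigma:
  det(Sigma - λI) = λ² - trace · λ + det = 0.
  trace = 17 + 20 = 37, det = 17·20 - (3)² = 331.
Step 2 — discriminant:
  Δ = trace² - 4·det = 1369 - 1324 = 45.
Step 3 — eigenvalues:
  λ = (trace ± √Δ)/2 = (37 ± 6.7082)/2,
  λ_1 = 21.8541,  λ_2 = 15.1459.

Step 4 — unit eigenvector for λ_1: solve (Sigma - λ_1 I)v = 0. First row:
  (17 - 21.8541)·v_x + (3)·v_y = 0, i.e. (-4.8541)·v_x + (3)·v_y = 0,
  so v ∝ (b, λ_1 - a) = (3, 4.8541) = u.
  ||u|| = √((3)² + (4.8541)²) = √(32.5623) ≈ 5.7063,
  v_1 = u/||u|| ≈ (0.5257, 0.8507) (||v_1|| = 1).

λ_1 = 21.8541,  λ_2 = 15.1459;  v_1 ≈ (0.5257, 0.8507)


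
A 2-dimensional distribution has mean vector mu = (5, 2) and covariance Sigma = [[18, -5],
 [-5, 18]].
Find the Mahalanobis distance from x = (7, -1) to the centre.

Step 1 — centre the observation: (x - mu) = (2, -3).

Step 2 — invert Sigma. det(Sigma) = 18·18 - (-5)² = 299.
  Sigma^{-1} = (1/det) · [[d, -b], [-b, a]] = [[0.0602, 0.0167],
 [0.0167, 0.0602]].

Step 3 — form the quadratic (x - mu)^T · Sigma^{-1} · (x - mu):
  Sigma^{-1} · (x - mu) = (0.0702, -0.1472).
  (x - mu)^T · [Sigma^{-1} · (x - mu)] = (2)·(0.0702) + (-3)·(-0.1472) = 0.5819.

Step 4 — take square root: d = √(0.5819) ≈ 0.7628.

d(x, mu) = √(0.5819) ≈ 0.7628


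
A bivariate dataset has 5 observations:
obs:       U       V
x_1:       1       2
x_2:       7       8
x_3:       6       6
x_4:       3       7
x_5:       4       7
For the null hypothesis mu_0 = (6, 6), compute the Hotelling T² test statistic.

Step 1 — sample mean vector:
  mean(U) = (1 + 7 + 6 + 3 + 4) / 5 = 21/5 = 4.2
  mean(V) = (2 + 8 + 6 + 7 + 7) / 5 = 30/5 = 6
  x̄ = (4.2, 6),  deviation x̄ - mu_0 = (4.2, 6) - (6, 6) = (-1.8, 0).

Step 2 — sample covariance matrix, S[i,j] = (1/(n-1)) · Σ_k (x_{k,i} - mean_i) · (x_{k,j} - mean_j), divisor n-1 = 4:
  S[U,U] = ((-3.2)·(-3.2) + (2.8)·(2.8) + (1.8)·(1.8) + (-1.2)·(-1.2) + (-0.2)·(-0.2)) / 4 = 22.8/4 = 5.7
  S[U,V] = ((-3.2)·(-4) + (2.8)·(2) + (1.8)·(0) + (-1.2)·(1) + (-0.2)·(1)) / 4 = 17/4 = 4.25
  S[V,V] = ((-4)·(-4) + (2)·(2) + (0)·(0) + (1)·(1) + (1)·(1)) / 4 = 22/4 = 5.5
  S = [[5.7, 4.25],
 [4.25, 5.5]].

Step 3 — invert S. det(S) = 5.7·5.5 - (4.25)² = 13.2875.
  S^{-1} = (1/det) · [[d, -b], [-b, a]] = [[0.4139, -0.3198],
 [-0.3198, 0.429]].

Step 4 — quadratic form (x̄ - mu_0)^T · S^{-1} · (x̄ - mu_0):
  S^{-1} · (x̄ - mu_0) = (-0.7451, 0.5757),
  (x̄ - mu_0)^T · [...] = (-1.8)·(-0.7451) + (0)·(0.5757) = 1.3411.

Step 5 — scale by n: T² = 5 · 1.3411 = 6.7056.

T² ≈ 6.7056


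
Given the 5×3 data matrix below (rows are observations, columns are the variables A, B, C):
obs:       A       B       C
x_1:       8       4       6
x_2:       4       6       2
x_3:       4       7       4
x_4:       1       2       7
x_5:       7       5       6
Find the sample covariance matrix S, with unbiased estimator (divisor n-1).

Step 1 — column means:
  mean(A) = (8 + 4 + 4 + 1 + 7) / 5 = 24/5 = 4.8
  mean(B) = (4 + 6 + 7 + 2 + 5) / 5 = 24/5 = 4.8
  mean(C) = (6 + 2 + 4 + 7 + 6) / 5 = 25/5 = 5

Step 2 — sample covariance S[i,j] = (1/(n-1)) · Σ_k (x_{k,i} - mean_i) · (x_{k,j} - mean_j), with n-1 = 4.
  S[A,A] = ((3.2)·(3.2) + (-0.8)·(-0.8) + (-0.8)·(-0.8) + (-3.8)·(-3.8) + (2.2)·(2.2)) / 4 = 30.8/4 = 7.7
  S[A,B] = ((3.2)·(-0.8) + (-0.8)·(1.2) + (-0.8)·(2.2) + (-3.8)·(-2.8) + (2.2)·(0.2)) / 4 = 5.8/4 = 1.45
  S[A,C] = ((3.2)·(1) + (-0.8)·(-3) + (-0.8)·(-1) + (-3.8)·(2) + (2.2)·(1)) / 4 = 1/4 = 0.25
  S[B,B] = ((-0.8)·(-0.8) + (1.2)·(1.2) + (2.2)·(2.2) + (-2.8)·(-2.8) + (0.2)·(0.2)) / 4 = 14.8/4 = 3.7
  S[B,C] = ((-0.8)·(1) + (1.2)·(-3) + (2.2)·(-1) + (-2.8)·(2) + (0.2)·(1)) / 4 = -12/4 = -3
  S[C,C] = ((1)·(1) + (-3)·(-3) + (-1)·(-1) + (2)·(2) + (1)·(1)) / 4 = 16/4 = 4

S is symmetric (S[j,i] = S[i,j]). Assembling:

S = [[7.7, 1.45, 0.25],
 [1.45, 3.7, -3],
 [0.25, -3, 4]]


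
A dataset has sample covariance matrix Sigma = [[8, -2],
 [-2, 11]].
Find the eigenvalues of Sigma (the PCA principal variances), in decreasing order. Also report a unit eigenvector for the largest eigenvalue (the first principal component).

Step 1 — characteristic polynomial of 2×2 Sigma:
  det(Sigma - λI) = λ² - trace · λ + det = 0.
  trace = 8 + 11 = 19, det = 8·11 - (-2)² = 84.
Step 2 — discriminant:
  Δ = trace² - 4·det = 361 - 336 = 25.
Step 3 — eigenvalues:
  λ = (trace ± √Δ)/2 = (19 ± 5)/2,
  λ_1 = 12,  λ_2 = 7.

Step 4 — unit eigenvector for λ_1: solve (Sigma - λ_1 I)v = 0. First row:
  (8 - 12)·v_x + (-2)·v_y = 0, i.e. (-4)·v_x + (-2)·v_y = 0,
  so v ∝ (b, λ_1 - a) = (-2, 4); multiply by -1 so the first entry is positive: u = (2, -4).
  ||u|| = √((2)² + (-4)²) = √(20) ≈ 4.4721,
  v_1 = u/||u|| ≈ (0.4472, -0.8944) (||v_1|| = 1).

λ_1 = 12,  λ_2 = 7;  v_1 ≈ (0.4472, -0.8944)


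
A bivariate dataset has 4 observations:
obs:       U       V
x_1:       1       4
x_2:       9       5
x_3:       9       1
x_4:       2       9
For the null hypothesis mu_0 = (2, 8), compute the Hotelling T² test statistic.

Step 1 — sample mean vector:
  mean(U) = (1 + 9 + 9 + 2) / 4 = 21/4 = 5.25
  mean(V) = (4 + 5 + 1 + 9) / 4 = 19/4 = 4.75
  x̄ = (5.25, 4.75),  deviation x̄ - mu_0 = (5.25, 4.75) - (2, 8) = (3.25, -3.25).

Step 2 — sample covariance matrix, S[i,j] = (1/(n-1)) · Σ_k (x_{k,i} - mean_i) · (x_{k,j} - mean_j), divisor n-1 = 3:
  S[U,U] = ((-4.25)·(-4.25) + (3.75)·(3.75) + (3.75)·(3.75) + (-3.25)·(-3.25)) / 3 = 56.75/3 = 18.9167
  S[U,V] = ((-4.25)·(-0.75) + (3.75)·(0.25) + (3.75)·(-3.75) + (-3.25)·(4.25)) / 3 = -23.75/3 = -7.9167
  S[V,V] = ((-0.75)·(-0.75) + (0.25)·(0.25) + (-3.75)·(-3.75) + (4.25)·(4.25)) / 3 = 32.75/3 = 10.9167
  S = [[18.9167, -7.9167],
 [-7.9167, 10.9167]].

Step 3 — invert S. det(S) = 18.9167·10.9167 - (-7.9167)² = 143.8333.
  S^{-1} = (1/det) · [[d, -b], [-b, a]] = [[0.0759, 0.055],
 [0.055, 0.1315]].

Step 4 — quadratic form (x̄ - mu_0)^T · S^{-1} · (x̄ - mu_0):
  S^{-1} · (x̄ - mu_0) = (0.0678, -0.2486),
  (x̄ - mu_0)^T · [...] = (3.25)·(0.0678) + (-3.25)·(-0.2486) = 1.0281.

Step 5 — scale by n: T² = 4 · 1.0281 = 4.1124.

T² ≈ 4.1124


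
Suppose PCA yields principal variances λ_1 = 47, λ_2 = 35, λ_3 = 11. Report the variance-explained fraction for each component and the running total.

Step 1 — total variance = trace(Sigma) = Σ λ_i = 47 + 35 + 11 = 93.

Step 2 — fraction explained by component i = λ_i / Σ λ:
  PC1: 47/93 = 0.5054
  PC2: 35/93 = 0.3763
  PC3: 11/93 = 0.1183

Step 3 — cumulative fraction after k components = (λ_1 + ... + λ_k) / Σ λ:
  k = 1: 47/93 = 0.5054
  k = 2: (47 + 35)/93 = 82/93 = 0.8817
  k = 3: (47 + 35 + 11)/93 = 93/93 = 1

Summary (fraction, with percent):

explained: PC1 0.5054 (50.54%), PC2 0.3763 (37.63%), PC3 0.1183 (11.83%);  cumulative: 0.5054, 0.8817, 1


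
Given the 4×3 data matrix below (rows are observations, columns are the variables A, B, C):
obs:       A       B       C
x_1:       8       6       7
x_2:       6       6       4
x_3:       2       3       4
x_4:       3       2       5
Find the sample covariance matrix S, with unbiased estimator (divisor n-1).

Step 1 — column means:
  mean(A) = (8 + 6 + 2 + 3) / 4 = 19/4 = 4.75
  mean(B) = (6 + 6 + 3 + 2) / 4 = 17/4 = 4.25
  mean(C) = (7 + 4 + 4 + 5) / 4 = 20/4 = 5

Step 2 — sample covariance S[i,j] = (1/(n-1)) · Σ_k (x_{k,i} - mean_i) · (x_{k,j} - mean_j), with n-1 = 3.
  S[A,A] = ((3.25)·(3.25) + (1.25)·(1.25) + (-2.75)·(-2.75) + (-1.75)·(-1.75)) / 3 = 22.75/3 = 7.5833
  S[A,B] = ((3.25)·(1.75) + (1.25)·(1.75) + (-2.75)·(-1.25) + (-1.75)·(-2.25)) / 3 = 15.25/3 = 5.0833
  S[A,C] = ((3.25)·(2) + (1.25)·(-1) + (-2.75)·(-1) + (-1.75)·(0)) / 3 = 8/3 = 2.6667
  S[B,B] = ((1.75)·(1.75) + (1.75)·(1.75) + (-1.25)·(-1.25) + (-2.25)·(-2.25)) / 3 = 12.75/3 = 4.25
  S[B,C] = ((1.75)·(2) + (1.75)·(-1) + (-1.25)·(-1) + (-2.25)·(0)) / 3 = 3/3 = 1
  S[C,C] = ((2)·(2) + (-1)·(-1) + (-1)·(-1) + (0)·(0)) / 3 = 6/3 = 2

S is symmetric (S[j,i] = S[i,j]). Assembling:

S = [[7.5833, 5.0833, 2.6667],
 [5.0833, 4.25, 1],
 [2.6667, 1, 2]]


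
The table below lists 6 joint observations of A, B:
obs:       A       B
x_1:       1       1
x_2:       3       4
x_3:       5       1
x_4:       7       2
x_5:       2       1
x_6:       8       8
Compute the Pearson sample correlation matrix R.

Step 1 — column means:
  mean(A) = (1 + 3 + 5 + 7 + 2 + 8) / 6 = 26/6 = 4.3333
  mean(B) = (1 + 4 + 1 + 2 + 1 + 8) / 6 = 17/6 = 2.8333

Step 2 — sample variances and covariances s[i,j] = (1/(n-1)) · Σ_k (x_{k,i} - mean_i) · (x_{k,j} - mean_j), with n-1 = 5:
  s[A,A] = ((-3.3333)·(-3.3333) + (-1.3333)·(-1.3333) + (0.6667)·(0.6667) + (2.6667)·(2.6667) + (-2.3333)·(-2.3333) + (3.6667)·(3.6667)) / 5 = 39.3333/5 = 7.8667
  s[A,B] = ((-3.3333)·(-1.8333) + (-1.3333)·(1.1667) + (0.6667)·(-1.8333) + (2.6667)·(-0.8333) + (-2.3333)·(-1.8333) + (3.6667)·(5.1667)) / 5 = 24.3333/5 = 4.8667
  s[B,B] = ((-1.8333)·(-1.8333) + (1.1667)·(1.1667) + (-1.8333)·(-1.8333) + (-0.8333)·(-0.8333) + (-1.8333)·(-1.8333) + (5.1667)·(5.1667)) / 5 = 38.8333/5 = 7.7667
  Sample standard deviations s_i = √(s[i,i]):
  s(A) = √(7.8667) = 2.8048
  s(B) = √(7.7667) = 2.7869

Step 3 — r_{ij} = s_{ij} / (s_i · s_j):
  r[A,A] = 1 (diagonal).
  r[A,B] = 4.8667 / (2.8048 · 2.7869) = 4.8667 / 7.8165 = 0.6226
  r[B,B] = 1 (diagonal).

R is symmetric with unit diagonal. Assembling:

R = [[1, 0.6226],
 [0.6226, 1]]


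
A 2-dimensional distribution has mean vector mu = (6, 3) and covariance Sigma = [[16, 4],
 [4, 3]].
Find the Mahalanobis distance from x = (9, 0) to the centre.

Step 1 — centre the observation: (x - mu) = (3, -3).

Step 2 — invert Sigma. det(Sigma) = 16·3 - (4)² = 32.
  Sigma^{-1} = (1/det) · [[d, -b], [-b, a]] = [[0.0938, -0.125],
 [-0.125, 0.5]].

Step 3 — form the quadratic (x - mu)^T · Sigma^{-1} · (x - mu):
  Sigma^{-1} · (x - mu) = (0.6562, -1.875).
  (x - mu)^T · [Sigma^{-1} · (x - mu)] = (3)·(0.6562) + (-3)·(-1.875) = 7.5938.

Step 4 — take square root: d = √(7.5938) ≈ 2.7557.

d(x, mu) = √(7.5938) ≈ 2.7557


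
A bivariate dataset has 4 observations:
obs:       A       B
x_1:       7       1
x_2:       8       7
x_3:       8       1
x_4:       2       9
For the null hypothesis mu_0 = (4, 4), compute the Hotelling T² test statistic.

Step 1 — sample mean vector:
  mean(A) = (7 + 8 + 8 + 2) / 4 = 25/4 = 6.25
  mean(B) = (1 + 7 + 1 + 9) / 4 = 18/4 = 4.5
  x̄ = (6.25, 4.5),  deviation x̄ - mu_0 = (6.25, 4.5) - (4, 4) = (2.25, 0.5).

Step 2 — sample covariance matrix, S[i,j] = (1/(n-1)) · Σ_k (x_{k,i} - mean_i) · (x_{k,j} - mean_j), divisor n-1 = 3:
  S[A,A] = ((0.75)·(0.75) + (1.75)·(1.75) + (1.75)·(1.75) + (-4.25)·(-4.25)) / 3 = 24.75/3 = 8.25
  S[A,B] = ((0.75)·(-3.5) + (1.75)·(2.5) + (1.75)·(-3.5) + (-4.25)·(4.5)) / 3 = -23.5/3 = -7.8333
  S[B,B] = ((-3.5)·(-3.5) + (2.5)·(2.5) + (-3.5)·(-3.5) + (4.5)·(4.5)) / 3 = 51/3 = 17
  S = [[8.25, -7.8333],
 [-7.8333, 17]].

Step 3 — invert S. det(S) = 8.25·17 - (-7.8333)² = 78.8889.
  S^{-1} = (1/det) · [[d, -b], [-b, a]] = [[0.2155, 0.0993],
 [0.0993, 0.1046]].

Step 4 — quadratic form (x̄ - mu_0)^T · S^{-1} · (x̄ - mu_0):
  S^{-1} · (x̄ - mu_0) = (0.5345, 0.2757),
  (x̄ - mu_0)^T · [...] = (2.25)·(0.5345) + (0.5)·(0.2757) = 1.3405.

Step 5 — scale by n: T² = 4 · 1.3405 = 5.362.

T² ≈ 5.362


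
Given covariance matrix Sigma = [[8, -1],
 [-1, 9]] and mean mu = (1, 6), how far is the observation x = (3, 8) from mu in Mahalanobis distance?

Step 1 — centre the observation: (x - mu) = (2, 2).

Step 2 — invert Sigma. det(Sigma) = 8·9 - (-1)² = 71.
  Sigma^{-1} = (1/det) · [[d, -b], [-b, a]] = [[0.1268, 0.0141],
 [0.0141, 0.1127]].

Step 3 — form the quadratic (x - mu)^T · Sigma^{-1} · (x - mu):
  Sigma^{-1} · (x - mu) = (0.2817, 0.2535).
  (x - mu)^T · [Sigma^{-1} · (x - mu)] = (2)·(0.2817) + (2)·(0.2535) = 1.0704.

Step 4 — take square root: d = √(1.0704) ≈ 1.0346.

d(x, mu) = √(1.0704) ≈ 1.0346


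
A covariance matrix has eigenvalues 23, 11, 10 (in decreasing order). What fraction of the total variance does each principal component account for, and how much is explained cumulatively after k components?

Step 1 — total variance = trace(Sigma) = Σ λ_i = 23 + 11 + 10 = 44.

Step 2 — fraction explained by component i = λ_i / Σ λ:
  PC1: 23/44 = 0.5227
  PC2: 11/44 = 0.25
  PC3: 10/44 = 0.2273

Step 3 — cumulative fraction after k components = (λ_1 + ... + λ_k) / Σ λ:
  k = 1: 23/44 = 0.5227
  k = 2: (23 + 11)/44 = 34/44 = 0.7727
  k = 3: (23 + 11 + 10)/44 = 44/44 = 1

Summary (fraction, with percent):

explained: PC1 0.5227 (52.27%), PC2 0.25 (25%), PC3 0.2273 (22.73%);  cumulative: 0.5227, 0.7727, 1


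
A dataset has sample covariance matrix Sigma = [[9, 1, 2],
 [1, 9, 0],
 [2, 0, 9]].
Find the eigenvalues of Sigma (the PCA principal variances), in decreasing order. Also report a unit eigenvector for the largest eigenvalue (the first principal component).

Step 1 — characteristic polynomial p(λ) = det(λI - Sigma) = λ³ - tr·λ² + c_1·λ - det, where tr = trace, c_1 = sum of the principal 2×2 minors, det = det(Sigma):
  tr = 9 + 9 + 9 = 27,
  c_1 = (9·9 - (1)²) + (9·9 - (2)²) + (9·9 - (0)²) = 80 + 77 + 81 = 238,
  det = 9·(9·9 - (0)²) - (1)·((1)·9 - (0)·(2)) + (2)·((1)·(0) - 9·(2)) = 9·(81) - (1)·(9) + (2)·(-18) = 684.
  So p(λ) = λ³ - 27λ² + 238λ - 684.
Step 2 — look for an integer root (rational root theorem: any rational root is an integer divisor of 684). Testing λ = 9:
  p(9) = 729 - 2187 + 2142 - 684 = 0  ✓
  Dividing out (λ - 9): p(λ) = (λ - 9)(λ² - 18λ + 76).
Step 3 — remaining eigenvalues from the quadratic λ² - 18λ + 76 = 0:
  Δ = 18² - 4·76 = 324 - 304 = 20,  λ = (18 ± √20)/2 = (18 ± 4.4721)/2 ≈ 11.2361 or 6.7639.
  Sorted: λ_1 = 11.2361,  λ_2 = 9,  λ_3 = 6.7639  (check: sum = 27 = tr ✓).

Step 4 — unit eigenvector for λ_1 ≈ 11.2361: v spans the null space of (Sigma - λ_1 I), whose rows are
  r_1 = (-2.2361, 1, 2),  r_2 = (1, -2.2361, 0),  r_3 = (2, 0, -2.2361).
  v is orthogonal to every row, so take v ∝ r_1 × r_2 = ((1)·(0) - (2)·(-2.2361), (2)·(1) - (-2.2361)·(0), (-2.2361)·(-2.2361) - (1)·(1)) ≈ (4.4721, 2, 4).
  Let u = (4.4721, 2, 4).
  ||u|| = √((4.4721)² + (2)² + (4)²) = √(40) ≈ 6.3246,  v_1 = u/||u|| ≈ (0.7071, 0.3162, 0.6325) (||v_1|| = 1).

λ_1 = 11.2361,  λ_2 = 9,  λ_3 = 6.7639;  v_1 ≈ (0.7071, 0.3162, 0.6325)


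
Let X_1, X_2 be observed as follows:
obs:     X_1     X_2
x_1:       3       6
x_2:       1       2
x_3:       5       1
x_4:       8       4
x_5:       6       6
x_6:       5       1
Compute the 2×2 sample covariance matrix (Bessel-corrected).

Step 1 — column means:
  mean(X_1) = (3 + 1 + 5 + 8 + 6 + 5) / 6 = 28/6 = 4.6667
  mean(X_2) = (6 + 2 + 1 + 4 + 6 + 1) / 6 = 20/6 = 3.3333

Step 2 — sample covariance S[i,j] = (1/(n-1)) · Σ_k (x_{k,i} - mean_i) · (x_{k,j} - mean_j), with n-1 = 5.
  S[X_1,X_1] = ((-1.6667)·(-1.6667) + (-3.6667)·(-3.6667) + (0.3333)·(0.3333) + (3.3333)·(3.3333) + (1.3333)·(1.3333) + (0.3333)·(0.3333)) / 5 = 29.3333/5 = 5.8667
  S[X_1,X_2] = ((-1.6667)·(2.6667) + (-3.6667)·(-1.3333) + (0.3333)·(-2.3333) + (3.3333)·(0.6667) + (1.3333)·(2.6667) + (0.3333)·(-2.3333)) / 5 = 4.6667/5 = 0.9333
  S[X_2,X_2] = ((2.6667)·(2.6667) + (-1.3333)·(-1.3333) + (-2.3333)·(-2.3333) + (0.6667)·(0.6667) + (2.6667)·(2.6667) + (-2.3333)·(-2.3333)) / 5 = 27.3333/5 = 5.4667

S is symmetric (S[j,i] = S[i,j]). Assembling:

S = [[5.8667, 0.9333],
 [0.9333, 5.4667]]


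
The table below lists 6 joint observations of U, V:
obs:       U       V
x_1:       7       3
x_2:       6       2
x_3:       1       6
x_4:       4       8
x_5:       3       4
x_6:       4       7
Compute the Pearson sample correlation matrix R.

Step 1 — column means:
  mean(U) = (7 + 6 + 1 + 4 + 3 + 4) / 6 = 25/6 = 4.1667
  mean(V) = (3 + 2 + 6 + 8 + 4 + 7) / 6 = 30/6 = 5

Step 2 — sample variances and covariances s[i,j] = (1/(n-1)) · Σ_k (x_{k,i} - mean_i) · (x_{k,j} - mean_j), with n-1 = 5:
  s[U,U] = ((2.8333)·(2.8333) + (1.8333)·(1.8333) + (-3.1667)·(-3.1667) + (-0.1667)·(-0.1667) + (-1.1667)·(-1.1667) + (-0.1667)·(-0.1667)) / 5 = 22.8333/5 = 4.5667
  s[U,V] = ((2.8333)·(-2) + (1.8333)·(-3) + (-3.1667)·(1) + (-0.1667)·(3) + (-1.1667)·(-1) + (-0.1667)·(2)) / 5 = -14/5 = -2.8
  s[V,V] = ((-2)·(-2) + (-3)·(-3) + (1)·(1) + (3)·(3) + (-1)·(-1) + (2)·(2)) / 5 = 28/5 = 5.6
  Sample standard deviations s_i = √(s[i,i]):
  s(U) = √(4.5667) = 2.137
  s(V) = √(5.6) = 2.3664

Step 3 — r_{ij} = s_{ij} / (s_i · s_j):
  r[U,U] = 1 (diagonal).
  r[U,V] = -2.8 / (2.137 · 2.3664) = -2.8 / 5.057 = -0.5537
  r[V,V] = 1 (diagonal).

R is symmetric with unit diagonal. Assembling:

R = [[1, -0.5537],
 [-0.5537, 1]]


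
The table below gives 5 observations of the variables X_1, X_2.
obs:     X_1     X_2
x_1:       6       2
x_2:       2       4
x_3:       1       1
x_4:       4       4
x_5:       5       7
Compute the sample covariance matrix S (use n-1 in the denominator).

Step 1 — column means:
  mean(X_1) = (6 + 2 + 1 + 4 + 5) / 5 = 18/5 = 3.6
  mean(X_2) = (2 + 4 + 1 + 4 + 7) / 5 = 18/5 = 3.6

Step 2 — sample covariance S[i,j] = (1/(n-1)) · Σ_k (x_{k,i} - mean_i) · (x_{k,j} - mean_j), with n-1 = 4.
  S[X_1,X_1] = ((2.4)·(2.4) + (-1.6)·(-1.6) + (-2.6)·(-2.6) + (0.4)·(0.4) + (1.4)·(1.4)) / 4 = 17.2/4 = 4.3
  S[X_1,X_2] = ((2.4)·(-1.6) + (-1.6)·(0.4) + (-2.6)·(-2.6) + (0.4)·(0.4) + (1.4)·(3.4)) / 4 = 7.2/4 = 1.8
  S[X_2,X_2] = ((-1.6)·(-1.6) + (0.4)·(0.4) + (-2.6)·(-2.6) + (0.4)·(0.4) + (3.4)·(3.4)) / 4 = 21.2/4 = 5.3

S is symmetric (S[j,i] = S[i,j]). Assembling:

S = [[4.3, 1.8],
 [1.8, 5.3]]


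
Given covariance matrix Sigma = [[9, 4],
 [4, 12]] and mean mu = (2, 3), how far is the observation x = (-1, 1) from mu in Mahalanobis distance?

Step 1 — centre the observation: (x - mu) = (-3, -2).

Step 2 — invert Sigma. det(Sigma) = 9·12 - (4)² = 92.
  Sigma^{-1} = (1/det) · [[d, -b], [-b, a]] = [[0.1304, -0.0435],
 [-0.0435, 0.0978]].

Step 3 — form the quadratic (x - mu)^T · Sigma^{-1} · (x - mu):
  Sigma^{-1} · (x - mu) = (-0.3043, -0.0652).
  (x - mu)^T · [Sigma^{-1} · (x - mu)] = (-3)·(-0.3043) + (-2)·(-0.0652) = 1.0435.

Step 4 — take square root: d = √(1.0435) ≈ 1.0215.

d(x, mu) = √(1.0435) ≈ 1.0215
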